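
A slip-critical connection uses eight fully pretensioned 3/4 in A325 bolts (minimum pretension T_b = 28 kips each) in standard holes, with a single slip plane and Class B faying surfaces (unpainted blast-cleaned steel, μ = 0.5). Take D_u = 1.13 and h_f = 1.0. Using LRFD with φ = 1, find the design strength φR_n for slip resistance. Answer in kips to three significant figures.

R_n = μ · D_u · h_f · T_b · n_s · n_b = 0.5 × 1.13 × 1.0 × 28 × 1 × 8 = 126.6 kips.
Design strength φR_n = 1 × 126.6 = 127 kips.

127 kips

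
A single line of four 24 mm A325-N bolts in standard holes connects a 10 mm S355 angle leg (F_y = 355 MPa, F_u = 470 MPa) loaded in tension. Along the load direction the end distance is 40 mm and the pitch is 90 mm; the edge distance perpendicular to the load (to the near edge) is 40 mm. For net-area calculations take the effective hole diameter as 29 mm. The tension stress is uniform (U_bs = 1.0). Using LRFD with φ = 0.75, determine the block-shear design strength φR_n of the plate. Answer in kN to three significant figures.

Shear plane L_v = 40 + 3·90 = 310 mm; A_gv = 310 × 10 = 3100 mm².
A_nv = (310 − 3.5·29) × 10 = 2085 mm².
A_nt = (40 − 0.5·29) × 10 = 255 mm².
0.6 F_u A_nv = 588 kN; 0.6 F_y A_gv = 660.3 kN → shear rupture governs the shear term.
R_n = 588 + 1.0 × 470 × 255 / 1000 = 707.8 kN.
Design strength φR_n = 0.75 × 707.8 = 531 kN.

531 kN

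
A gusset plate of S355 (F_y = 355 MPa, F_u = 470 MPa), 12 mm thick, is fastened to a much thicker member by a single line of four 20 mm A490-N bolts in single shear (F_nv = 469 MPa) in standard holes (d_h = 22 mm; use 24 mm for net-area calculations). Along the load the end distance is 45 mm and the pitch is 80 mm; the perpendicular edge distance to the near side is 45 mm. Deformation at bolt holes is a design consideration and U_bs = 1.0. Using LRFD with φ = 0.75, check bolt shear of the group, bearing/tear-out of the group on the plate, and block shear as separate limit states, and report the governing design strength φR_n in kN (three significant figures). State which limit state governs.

442 kN (bolt shear governs)

Bolt shear: A_b = π·20²/4 = 314.2 mm²; R_n = 469 × 314.2 × 4 × 1 / 1000 = 589.4 kN → 0.75 × 589.4 = 442 kN.
Bearing: edge l_c = 34, r_n = 230.1 kN; interior l_c = 58, r_n = 270.7 kN; R_n = 230.1 + 3·270.7 = 1042 kN → 782 kN.
Block shear: A_gv = 3420, A_nv = 2412, A_nt = 396 mm²; R_n = min(0.6F_uA_nv, 0.6F_yA_gv) + U_bs·F_u·A_nt = 866.3 kN → 650 kN.
Bolt shear governs: 442 kN.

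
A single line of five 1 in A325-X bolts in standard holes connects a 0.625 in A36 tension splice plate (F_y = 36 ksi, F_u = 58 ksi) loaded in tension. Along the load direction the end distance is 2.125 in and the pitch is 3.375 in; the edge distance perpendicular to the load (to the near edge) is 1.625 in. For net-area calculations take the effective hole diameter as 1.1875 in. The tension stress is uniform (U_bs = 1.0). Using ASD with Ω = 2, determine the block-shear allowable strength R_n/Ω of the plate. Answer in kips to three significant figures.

Shear plane L_v = 2.125 + 4·3.375 = 15.62 in; A_gv = 15.62 × 0.625 = 9.766 in².
A_nv = (15.62 − 4.5·1.1875) × 0.625 = 6.426 in².
A_nt = (1.625 − 0.5·1.1875) × 0.625 = 0.6445 in².
0.6 F_u A_nv = 223.6 kips; 0.6 F_y A_gv = 210.9 kips → shear yielding governs the shear term.
R_n = 210.9 + 1.0 × 58 × 0.6445 = 248.3 kips.
Allowable strength R_n/Ω = 248.3 / 2 = 124 kips.

124 kips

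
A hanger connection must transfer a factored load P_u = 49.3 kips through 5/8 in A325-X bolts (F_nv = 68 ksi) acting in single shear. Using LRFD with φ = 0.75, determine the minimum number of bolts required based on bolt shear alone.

A_b = π·0.625²/4 = 0.3068 in².
Per-bolt design strength φR_n = 0.75 × 68 × 0.3068 × 1 = 15.65 kips.
n ≥ 49.3 / 15.65 = 3.151 → use 4 bolts.

4 bolts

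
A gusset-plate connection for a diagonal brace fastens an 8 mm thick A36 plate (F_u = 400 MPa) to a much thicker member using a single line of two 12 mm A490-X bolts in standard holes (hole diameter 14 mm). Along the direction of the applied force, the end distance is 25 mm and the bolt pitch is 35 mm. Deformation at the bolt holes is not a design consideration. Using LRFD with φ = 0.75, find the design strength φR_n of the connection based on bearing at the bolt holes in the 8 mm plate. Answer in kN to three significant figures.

Per bolt r_n = 1.5 l_c t F_u ≤ 3.0 d t F_u; upper limit = 3.0 × 12 × 8 × 400 / 1000 = 115.2 kN.
Edge bolt: l_c = 25 − 14/2 = 18 mm → 1.5 × 18 × 8 × 400 / 1000 = 86.4 → r_n = 86.4 kN.
Interior bolts: l_c = 35 − 14 = 21 mm → 1.5 × 21 × 8 × 400 / 1000 = 100.8 → r_n = 100.8 kN.
R_n = 1 × 86.4 + 1 × 100.8 = 187.2 kN.
Design strength φR_n = 0.75 × 187.2 = 140 kN.

140 kN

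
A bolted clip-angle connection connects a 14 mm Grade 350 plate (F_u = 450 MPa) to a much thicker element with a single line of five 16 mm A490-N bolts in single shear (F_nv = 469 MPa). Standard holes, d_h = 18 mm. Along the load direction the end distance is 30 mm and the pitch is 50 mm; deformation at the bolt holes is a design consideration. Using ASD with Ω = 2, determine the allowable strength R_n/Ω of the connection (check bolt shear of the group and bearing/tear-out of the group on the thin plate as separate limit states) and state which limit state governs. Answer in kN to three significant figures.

Bolt shear: A_b = π·16²/4 = 201.1 mm²; R_n = 469 × 201.1 × 5 × 1 / 1000 = 471.5 kN → 471.5 / 2 = 236 kN.
Bearing (1.2 l_c t F_u ≤ 2.4 d t F_u): upper limit = 2.4·16·14·450 / 1000 = 241.9 kN.
  Edge l_c = 30 − 18/2 = 21 → r_n = 158.8 kN; interior l_c = 50 − 18 = 32 → r_n = 241.9 kN.
  R_n,bearing = 1·158.8 + 4·241.9 = 1126 kN → 1126 / 2 = 563 kN.
Bolt shear governs: 236 kN.

236 kN (bolt shear governs)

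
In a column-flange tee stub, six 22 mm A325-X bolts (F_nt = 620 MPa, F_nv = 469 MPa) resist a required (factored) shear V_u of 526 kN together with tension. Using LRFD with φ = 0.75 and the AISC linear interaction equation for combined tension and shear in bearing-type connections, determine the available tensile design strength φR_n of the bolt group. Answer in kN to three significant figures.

683 kN

A_b = π·22²/4 = 380.1 mm²; f_rv = 526 × 1000 / (6 × 380.1) = 230.6 MPa.
F'_nt = 1.3 F_nt − (F_nt / φF_nv) f_rv = 1.3·620 − (620/(0.75·469))·230.6 = 399.5 MPa, capped at F_nt → F'_nt = 399.5 MPa.
R_n = F'_nt · A_b · n = 399.5 × 380.1 × 6 / 1000 = 911.2 kN.
Design strength φR_n = 0.75 × 911.2 = 683 kN.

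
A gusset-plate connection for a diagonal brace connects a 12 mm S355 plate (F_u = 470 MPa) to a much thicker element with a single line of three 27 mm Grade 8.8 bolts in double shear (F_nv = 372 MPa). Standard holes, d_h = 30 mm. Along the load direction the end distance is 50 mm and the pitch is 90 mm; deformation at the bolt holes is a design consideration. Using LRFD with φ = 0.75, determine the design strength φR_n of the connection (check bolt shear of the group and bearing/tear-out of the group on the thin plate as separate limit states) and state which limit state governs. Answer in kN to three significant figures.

726 kN (bearing governs)

Bolt shear: A_b = π·27²/4 = 572.6 mm²; R_n = 372 × 572.6 × 3 × 2 / 1000 = 1278 kN → 0.75 × 1278 = 958 kN.
Bearing (1.2 l_c t F_u ≤ 2.4 d t F_u): upper limit = 2.4·27·12·470 / 1000 = 365.5 kN.
  Edge l_c = 50 − 30/2 = 35 → r_n = 236.9 kN; interior l_c = 90 − 30 = 60 → r_n = 365.5 kN.
  R_n,bearing = 1·236.9 + 2·365.5 = 967.8 kN → 0.75 × 967.8 = 726 kN.
Bearing governs: 726 kN.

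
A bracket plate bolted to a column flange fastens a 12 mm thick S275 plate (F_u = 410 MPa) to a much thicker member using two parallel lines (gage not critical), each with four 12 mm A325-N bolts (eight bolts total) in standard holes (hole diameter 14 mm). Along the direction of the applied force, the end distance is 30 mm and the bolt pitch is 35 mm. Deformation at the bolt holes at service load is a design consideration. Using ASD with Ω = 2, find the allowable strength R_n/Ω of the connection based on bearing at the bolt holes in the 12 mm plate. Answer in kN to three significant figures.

508 kN

Per bolt r_n = 1.2 l_c t F_u ≤ 2.4 d t F_u; upper limit = 2.4 × 12 × 12 × 410 / 1000 = 141.7 kN.
Edge bolt: l_c = 30 − 14/2 = 23 mm → 1.2 × 23 × 12 × 410 / 1000 = 135.8 → r_n = 135.8 kN.
Interior bolts: l_c = 35 − 14 = 21 mm → 1.2 × 21 × 12 × 410 / 1000 = 124 → r_n = 124 kN.
R_n = 2 × 135.8 + 6 × 124 = 1015 kN.
Allowable strength R_n/Ω = 1015 / 2 = 508 kN.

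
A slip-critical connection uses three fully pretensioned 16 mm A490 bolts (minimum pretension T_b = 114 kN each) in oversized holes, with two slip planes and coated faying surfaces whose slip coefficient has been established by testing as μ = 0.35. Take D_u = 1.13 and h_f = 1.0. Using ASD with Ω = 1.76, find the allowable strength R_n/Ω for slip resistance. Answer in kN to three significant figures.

154 kN

R_n = μ · D_u · h_f · T_b · n_s · n_b = 0.35 × 1.13 × 1.0 × 114 × 2 × 3 = 270.5 kN.
Allowable strength R_n/Ω = 270.5 / 1.76 = 154 kN.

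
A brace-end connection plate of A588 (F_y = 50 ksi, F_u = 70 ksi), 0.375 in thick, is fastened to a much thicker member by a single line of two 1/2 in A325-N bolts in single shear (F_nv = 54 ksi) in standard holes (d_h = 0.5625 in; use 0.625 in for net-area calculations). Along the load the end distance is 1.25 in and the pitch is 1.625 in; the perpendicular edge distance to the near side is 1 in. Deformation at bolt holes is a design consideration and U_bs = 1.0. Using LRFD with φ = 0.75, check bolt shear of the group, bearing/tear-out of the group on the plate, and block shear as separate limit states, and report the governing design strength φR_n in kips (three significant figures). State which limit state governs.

15.9 kips (bolt shear governs)

Bolt shear: A_b = π·0.5²/4 = 0.1963 in²; R_n = 54 × 0.1963 × 2 × 1 = 21.21 kips → 0.75 × 21.21 = 15.9 kips.
Bearing: edge l_c = 0.9688, r_n = 30.52 kips; interior l_c = 1.062, r_n = 31.5 kips; R_n = 30.52 + 1·31.5 = 62.02 kips → 46.5 kips.
Block shear: A_gv = 1.078, A_nv = 0.7266, A_nt = 0.2578 in²; R_n = min(0.6F_uA_nv, 0.6F_yA_gv) + U_bs·F_u·A_nt = 48.56 kips → 36.4 kips.
Bolt shear governs: 15.9 kips.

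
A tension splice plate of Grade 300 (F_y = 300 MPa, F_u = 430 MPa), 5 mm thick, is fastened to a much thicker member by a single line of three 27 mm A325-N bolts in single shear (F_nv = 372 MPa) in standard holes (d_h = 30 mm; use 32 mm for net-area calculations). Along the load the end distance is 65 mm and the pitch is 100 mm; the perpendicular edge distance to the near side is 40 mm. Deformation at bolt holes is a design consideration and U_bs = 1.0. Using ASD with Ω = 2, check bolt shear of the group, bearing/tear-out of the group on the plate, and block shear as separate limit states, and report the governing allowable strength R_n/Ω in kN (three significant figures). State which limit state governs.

Bolt shear: A_b = π·27²/4 = 572.6 mm²; R_n = 372 × 572.6 × 3 × 1 / 1000 = 639 kN → 639 / 2 = 319 kN.
Bearing: edge l_c = 50, r_n = 129 kN; interior l_c = 70, r_n = 139.3 kN; R_n = 129 + 2·139.3 = 407.6 kN → 204 kN.
Block shear: A_gv = 1325, A_nv = 925, A_nt = 120 mm²; R_n = min(0.6F_uA_nv, 0.6F_yA_gv) + U_bs·F_u·A_nt = 290.1 kN → 145 kN.
Block shear governs: 145 kN.

145 kN (block shear governs)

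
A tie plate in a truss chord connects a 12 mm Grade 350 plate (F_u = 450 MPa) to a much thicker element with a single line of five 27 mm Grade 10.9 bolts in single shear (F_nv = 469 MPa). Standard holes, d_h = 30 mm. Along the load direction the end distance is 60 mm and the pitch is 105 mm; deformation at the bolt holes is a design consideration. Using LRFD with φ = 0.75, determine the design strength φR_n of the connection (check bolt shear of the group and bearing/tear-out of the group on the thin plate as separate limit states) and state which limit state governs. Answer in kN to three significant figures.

Bolt shear: A_b = π·27²/4 = 572.6 mm²; R_n = 469 × 572.6 × 5 × 1 / 1000 = 1343 kN → 0.75 × 1343 = 1010 kN.
Bearing (1.2 l_c t F_u ≤ 2.4 d t F_u): upper limit = 2.4·27·12·450 / 1000 = 349.9 kN.
  Edge l_c = 60 − 30/2 = 45 → r_n = 291.6 kN; interior l_c = 105 − 30 = 75 → r_n = 349.9 kN.
  R_n,bearing = 1·291.6 + 4·349.9 = 1691 kN → 0.75 × 1691 = 1270 kN.
Bolt shear governs: 1010 kN.

1010 kN (bolt shear governs)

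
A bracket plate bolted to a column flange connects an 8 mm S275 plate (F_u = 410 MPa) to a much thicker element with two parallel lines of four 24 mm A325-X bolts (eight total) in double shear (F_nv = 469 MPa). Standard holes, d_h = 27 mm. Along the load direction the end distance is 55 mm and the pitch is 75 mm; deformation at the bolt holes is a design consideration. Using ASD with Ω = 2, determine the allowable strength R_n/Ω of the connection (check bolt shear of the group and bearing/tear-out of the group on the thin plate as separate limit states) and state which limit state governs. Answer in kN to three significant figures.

Bolt shear: A_b = π·24²/4 = 452.4 mm²; R_n = 469 × 452.4 × 8 × 2 / 1000 = 3395 kN → 3395 / 2 = 1700 kN.
Bearing (1.2 l_c t F_u ≤ 2.4 d t F_u): upper limit = 2.4·24·8·410 / 1000 = 188.9 kN.
  Edge l_c = 55 − 27/2 = 41.5 → r_n = 163.3 kN; interior l_c = 75 − 27 = 48 → r_n = 188.9 kN.
  R_n,bearing = 2·163.3 + 6·188.9 = 1460 kN → 1460 / 2 = 730 kN.
Bearing governs: 730 kN.

730 kN (bearing governs)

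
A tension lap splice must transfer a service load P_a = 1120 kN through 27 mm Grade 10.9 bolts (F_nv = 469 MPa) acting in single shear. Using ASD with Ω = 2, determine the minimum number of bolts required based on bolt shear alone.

9 bolts

A_b = π·27²/4 = 572.6 mm².
Per-bolt allowable strength R_n/Ω = 469 × 572.6 × 1 / 1000 / 2 = 134.3 kN.
n ≥ 1120 / 134.3 = 8.342 → use 9 bolts.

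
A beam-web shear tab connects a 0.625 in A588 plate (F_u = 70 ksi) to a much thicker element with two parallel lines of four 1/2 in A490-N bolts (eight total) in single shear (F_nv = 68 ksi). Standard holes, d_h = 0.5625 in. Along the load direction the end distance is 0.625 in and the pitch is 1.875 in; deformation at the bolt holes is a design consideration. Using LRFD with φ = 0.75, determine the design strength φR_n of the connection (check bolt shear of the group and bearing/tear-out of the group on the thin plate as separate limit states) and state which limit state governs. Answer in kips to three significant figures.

Bolt shear: A_b = π·0.5²/4 = 0.1963 in²; R_n = 68 × 0.1963 × 8 × 1 = 106.8 kips → 0.75 × 106.8 = 80.1 kips.
Bearing (1.2 l_c t F_u ≤ 2.4 d t F_u): upper limit = 2.4·0.5·0.625·70 = 52.5 kips.
  Edge l_c = 0.625 − 0.5625/2 = 0.3438 → r_n = 18.05 kips; interior l_c = 1.875 − 0.5625 = 1.312 → r_n = 52.5 kips.
  R_n,bearing = 2·18.05 + 6·52.5 = 351.1 kips → 0.75 × 351.1 = 263 kips.
Bolt shear governs: 80.1 kips.

80.1 kips (bolt shear governs)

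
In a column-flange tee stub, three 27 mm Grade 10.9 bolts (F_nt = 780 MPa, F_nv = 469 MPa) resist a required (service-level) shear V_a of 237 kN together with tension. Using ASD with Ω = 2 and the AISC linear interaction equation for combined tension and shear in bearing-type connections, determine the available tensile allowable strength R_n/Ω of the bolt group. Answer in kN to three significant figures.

477 kN

A_b = π·27²/4 = 572.6 mm²; f_rv = 237 × 1000 / (3 × 572.6) = 138 MPa.
F'_nt = 1.3 F_nt − (Ω F_nt / F_nv) f_rv = 1.3·780 − (2·780/469)·138 = 555.1 MPa, capped at F_nt → F'_nt = 555.1 MPa.
R_n = F'_nt · A_b · n = 555.1 × 572.6 × 3 / 1000 = 953.4 kN.
Allowable strength R_n/Ω = 953.4 / 2 = 477 kN.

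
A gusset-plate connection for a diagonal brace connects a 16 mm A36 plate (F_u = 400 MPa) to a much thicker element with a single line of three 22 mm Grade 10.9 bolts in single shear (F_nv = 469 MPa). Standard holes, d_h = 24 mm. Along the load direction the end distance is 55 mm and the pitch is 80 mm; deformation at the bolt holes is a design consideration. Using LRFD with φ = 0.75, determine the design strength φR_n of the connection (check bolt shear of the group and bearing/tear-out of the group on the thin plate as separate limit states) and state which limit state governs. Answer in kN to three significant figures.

401 kN (bolt shear governs)

Bolt shear: A_b = π·22²/4 = 380.1 mm²; R_n = 469 × 380.1 × 3 × 1 / 1000 = 534.8 kN → 0.75 × 534.8 = 401 kN.
Bearing (1.2 l_c t F_u ≤ 2.4 d t F_u): upper limit = 2.4·22·16·400 / 1000 = 337.9 kN.
  Edge l_c = 55 − 24/2 = 43 → r_n = 330.2 kN; interior l_c = 80 − 24 = 56 → r_n = 337.9 kN.
  R_n,bearing = 1·330.2 + 2·337.9 = 1006 kN → 0.75 × 1006 = 755 kN.
Bolt shear governs: 401 kN.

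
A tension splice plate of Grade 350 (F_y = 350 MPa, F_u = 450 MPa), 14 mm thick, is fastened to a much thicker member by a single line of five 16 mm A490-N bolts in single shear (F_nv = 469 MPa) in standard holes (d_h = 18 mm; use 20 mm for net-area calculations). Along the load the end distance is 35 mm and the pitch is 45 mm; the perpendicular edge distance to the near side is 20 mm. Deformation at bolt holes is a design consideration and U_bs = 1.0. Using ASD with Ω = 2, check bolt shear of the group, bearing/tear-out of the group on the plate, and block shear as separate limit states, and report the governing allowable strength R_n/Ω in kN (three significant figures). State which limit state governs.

236 kN (bolt shear governs)

Bolt shear: A_b = π·16²/4 = 201.1 mm²; R_n = 469 × 201.1 × 5 × 1 / 1000 = 471.5 kN → 471.5 / 2 = 236 kN.
Bearing: edge l_c = 26, r_n = 196.6 kN; interior l_c = 27, r_n = 204.1 kN; R_n = 196.6 + 4·204.1 = 1013 kN → 507 kN.
Block shear: A_gv = 3010, A_nv = 1750, A_nt = 140 mm²; R_n = min(0.6F_uA_nv, 0.6F_yA_gv) + U_bs·F_u·A_nt = 535.5 kN → 268 kN.
Bolt shear governs: 236 kN.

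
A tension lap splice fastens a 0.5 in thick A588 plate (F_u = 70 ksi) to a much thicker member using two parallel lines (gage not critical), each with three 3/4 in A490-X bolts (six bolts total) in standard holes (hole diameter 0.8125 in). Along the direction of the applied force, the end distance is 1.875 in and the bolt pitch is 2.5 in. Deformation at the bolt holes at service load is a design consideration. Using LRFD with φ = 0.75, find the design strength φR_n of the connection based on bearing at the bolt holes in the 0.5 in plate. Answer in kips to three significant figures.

Per bolt r_n = 1.2 l_c t F_u ≤ 2.4 d t F_u; upper limit = 2.4 × 0.75 × 0.5 × 70 = 63 kips.
Edge bolt: l_c = 1.875 − 0.8125/2 = 1.469 in → 1.2 × 1.469 × 0.5 × 70 = 61.69 → r_n = 61.69 kips.
Interior bolts: l_c = 2.5 − 0.8125 = 1.688 in → 1.2 × 1.688 × 0.5 × 70 = 70.88 → r_n = 63 kips.
R_n = 2 × 61.69 + 4 × 63 = 375.4 kips.
Design strength φR_n = 0.75 × 375.4 = 282 kips.

282 kips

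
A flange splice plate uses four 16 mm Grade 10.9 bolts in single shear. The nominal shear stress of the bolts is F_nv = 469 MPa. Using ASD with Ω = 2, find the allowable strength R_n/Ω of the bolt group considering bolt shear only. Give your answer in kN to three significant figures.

189 kN

A_b = π × 16² / 4 = 201.1 mm².
R_n = F_nv · A_b · n · n_s = 469 × 201.1 × 4 × 1 / 1000 = 377.2 kN.
Allowable strength R_n/Ω = 377.2 / 2 = 189 kN.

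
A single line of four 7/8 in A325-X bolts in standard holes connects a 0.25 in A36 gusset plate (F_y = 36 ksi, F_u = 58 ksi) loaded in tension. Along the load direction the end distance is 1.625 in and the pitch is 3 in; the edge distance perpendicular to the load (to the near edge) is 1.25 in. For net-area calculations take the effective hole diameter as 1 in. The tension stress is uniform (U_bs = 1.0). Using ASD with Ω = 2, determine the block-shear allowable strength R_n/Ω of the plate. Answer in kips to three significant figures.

34.1 kips

Shear plane L_v = 1.625 + 3·3 = 10.62 in; A_gv = 10.62 × 0.25 = 2.656 in².
A_nv = (10.62 − 3.5·1) × 0.25 = 1.781 in².
A_nt = (1.25 − 0.5·1) × 0.25 = 0.1875 in².
0.6 F_u A_nv = 61.99 kips; 0.6 F_y A_gv = 57.37 kips → shear yielding governs the shear term.
R_n = 57.37 + 1.0 × 58 × 0.1875 = 68.25 kips.
Allowable strength R_n/Ω = 68.25 / 2 = 34.1 kips.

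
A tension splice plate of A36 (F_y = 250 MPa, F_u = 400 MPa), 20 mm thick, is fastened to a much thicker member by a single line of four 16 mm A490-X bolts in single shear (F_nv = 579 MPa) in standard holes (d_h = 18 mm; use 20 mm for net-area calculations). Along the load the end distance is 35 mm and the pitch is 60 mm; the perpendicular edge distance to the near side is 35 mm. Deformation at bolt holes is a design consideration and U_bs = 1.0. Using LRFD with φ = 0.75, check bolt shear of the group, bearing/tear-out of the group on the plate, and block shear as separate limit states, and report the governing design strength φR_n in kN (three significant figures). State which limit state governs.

349 kN (bolt shear governs)

Bolt shear: A_b = π·16²/4 = 201.1 mm²; R_n = 579 × 201.1 × 4 × 1 / 1000 = 465.7 kN → 0.75 × 465.7 = 349 kN.
Bearing: edge l_c = 26, r_n = 249.6 kN; interior l_c = 42, r_n = 307.2 kN; R_n = 249.6 + 3·307.2 = 1171 kN → 878 kN.
Block shear: A_gv = 4300, A_nv = 2900, A_nt = 500 mm²; R_n = min(0.6F_uA_nv, 0.6F_yA_gv) + U_bs·F_u·A_nt = 845 kN → 634 kN.
Bolt shear governs: 349 kN.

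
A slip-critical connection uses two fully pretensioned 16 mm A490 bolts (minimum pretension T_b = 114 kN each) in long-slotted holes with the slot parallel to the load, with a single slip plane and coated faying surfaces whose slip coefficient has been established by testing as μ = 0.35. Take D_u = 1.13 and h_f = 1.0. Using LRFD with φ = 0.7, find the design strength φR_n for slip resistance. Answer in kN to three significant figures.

R_n = μ · D_u · h_f · T_b · n_s · n_b = 0.35 × 1.13 × 1.0 × 114 × 1 × 2 = 90.17 kN.
Design strength φR_n = 0.7 × 90.17 = 63.1 kN.

63.1 kN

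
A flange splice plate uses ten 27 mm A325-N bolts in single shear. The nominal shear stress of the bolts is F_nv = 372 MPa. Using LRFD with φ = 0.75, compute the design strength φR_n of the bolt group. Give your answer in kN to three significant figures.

A_b = π × 27² / 4 = 572.6 mm².
R_n = F_nv · A_b · n · n_s = 372 × 572.6 × 10 × 1 / 1000 = 2130 kN.
Design strength φR_n = 0.75 × 2130 = 1600 kN.

1600 kN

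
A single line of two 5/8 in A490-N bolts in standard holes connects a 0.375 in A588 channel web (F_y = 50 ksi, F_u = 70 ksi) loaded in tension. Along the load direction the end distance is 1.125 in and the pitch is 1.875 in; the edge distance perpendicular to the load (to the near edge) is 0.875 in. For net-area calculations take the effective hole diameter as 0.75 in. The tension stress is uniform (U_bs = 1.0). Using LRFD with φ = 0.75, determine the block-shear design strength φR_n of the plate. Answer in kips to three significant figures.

Shear plane L_v = 1.125 + 1·1.875 = 3 in; A_gv = 3 × 0.375 = 1.125 in².
A_nv = (3 − 1.5·0.75) × 0.375 = 0.7031 in².
A_nt = (0.875 − 0.5·0.75) × 0.375 = 0.1875 in².
0.6 F_u A_nv = 29.53 kips; 0.6 F_y A_gv = 33.75 kips → shear rupture governs the shear term.
R_n = 29.53 + 1.0 × 70 × 0.1875 = 42.66 kips.
Design strength φR_n = 0.75 × 42.66 = 32 kips.

32 kips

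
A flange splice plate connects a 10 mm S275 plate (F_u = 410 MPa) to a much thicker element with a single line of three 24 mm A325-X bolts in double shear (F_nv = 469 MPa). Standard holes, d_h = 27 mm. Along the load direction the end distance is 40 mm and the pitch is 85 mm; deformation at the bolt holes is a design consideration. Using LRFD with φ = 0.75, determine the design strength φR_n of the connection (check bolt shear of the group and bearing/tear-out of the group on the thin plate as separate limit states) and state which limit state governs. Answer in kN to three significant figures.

Bolt shear: A_b = π·24²/4 = 452.4 mm²; R_n = 469 × 452.4 × 3 × 2 / 1000 = 1273 kN → 0.75 × 1273 = 955 kN.
Bearing (1.2 l_c t F_u ≤ 2.4 d t F_u): upper limit = 2.4·24·10·410 / 1000 = 236.2 kN.
  Edge l_c = 40 − 27/2 = 26.5 → r_n = 130.4 kN; interior l_c = 85 − 27 = 58 → r_n = 236.2 kN.
  R_n,bearing = 1·130.4 + 2·236.2 = 602.7 kN → 0.75 × 602.7 = 452 kN.
Bearing governs: 452 kN.

452 kN (bearing governs)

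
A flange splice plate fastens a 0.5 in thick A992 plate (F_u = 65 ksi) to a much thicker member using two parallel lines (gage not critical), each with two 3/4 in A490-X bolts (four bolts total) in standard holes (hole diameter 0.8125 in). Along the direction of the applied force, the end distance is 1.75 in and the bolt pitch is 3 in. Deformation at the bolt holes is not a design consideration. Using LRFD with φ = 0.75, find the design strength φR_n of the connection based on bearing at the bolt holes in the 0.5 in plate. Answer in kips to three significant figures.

Per bolt r_n = 1.5 l_c t F_u ≤ 3.0 d t F_u; upper limit = 3.0 × 0.75 × 0.5 × 65 = 73.12 kips.
Edge bolt: l_c = 1.75 − 0.8125/2 = 1.344 in → 1.5 × 1.344 × 0.5 × 65 = 65.51 → r_n = 65.51 kips.
Interior bolts: l_c = 3 − 0.8125 = 2.188 in → 1.5 × 2.188 × 0.5 × 65 = 106.6 → r_n = 73.12 kips.
R_n = 2 × 65.51 + 2 × 73.12 = 277.3 kips.
Design strength φR_n = 0.75 × 277.3 = 208 kips.

208 kips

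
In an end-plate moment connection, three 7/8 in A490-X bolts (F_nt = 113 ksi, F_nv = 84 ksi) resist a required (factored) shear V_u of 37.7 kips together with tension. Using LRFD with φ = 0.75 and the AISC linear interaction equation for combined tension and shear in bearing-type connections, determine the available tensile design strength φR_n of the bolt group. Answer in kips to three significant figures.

148 kips

A_b = π·0.875²/4 = 0.6013 in²; f_rv = 37.7 / (3 × 0.6013) = 20.9 ksi.
F'_nt = 1.3 F_nt − (F_nt / φF_nv) f_rv = 1.3·113 − (113/(0.75·84))·20.9 = 109.4 ksi, capped at F_nt → F'_nt = 109.4 ksi.
R_n = F'_nt · A_b · n = 109.4 × 0.6013 × 3 = 197.4 kips.
Design strength φR_n = 0.75 × 197.4 = 148 kips.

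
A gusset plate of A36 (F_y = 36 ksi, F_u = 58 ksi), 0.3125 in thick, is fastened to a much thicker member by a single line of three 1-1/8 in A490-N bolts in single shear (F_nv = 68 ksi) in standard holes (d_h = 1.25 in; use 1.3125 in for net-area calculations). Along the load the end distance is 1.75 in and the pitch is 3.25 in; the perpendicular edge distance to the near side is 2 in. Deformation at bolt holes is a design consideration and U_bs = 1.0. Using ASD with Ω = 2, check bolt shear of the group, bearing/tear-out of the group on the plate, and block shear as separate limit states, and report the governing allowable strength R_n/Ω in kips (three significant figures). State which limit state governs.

Bolt shear: A_b = π·1.125²/4 = 0.994 in²; R_n = 68 × 0.994 × 3 × 1 = 202.8 kips → 202.8 / 2 = 101 kips.
Bearing: edge l_c = 1.125, r_n = 24.47 kips; interior l_c = 2, r_n = 43.5 kips; R_n = 24.47 + 2·43.5 = 111.5 kips → 55.7 kips.
Block shear: A_gv = 2.578, A_nv = 1.553, A_nt = 0.4199 in²; R_n = min(0.6F_uA_nv, 0.6F_yA_gv) + U_bs·F_u·A_nt = 78.39 kips → 39.2 kips.
Block shear governs: 39.2 kips.

39.2 kips (block shear governs)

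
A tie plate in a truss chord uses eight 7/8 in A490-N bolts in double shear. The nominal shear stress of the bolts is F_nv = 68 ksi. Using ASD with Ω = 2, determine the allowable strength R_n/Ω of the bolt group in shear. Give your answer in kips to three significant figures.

327 kips

A_b = π × 0.875² / 4 = 0.6013 in².
R_n = F_nv · A_b · n · n_s = 68 × 0.6013 × 8 × 2 = 654.2 kips.
Allowable strength R_n/Ω = 654.2 / 2 = 327 kips.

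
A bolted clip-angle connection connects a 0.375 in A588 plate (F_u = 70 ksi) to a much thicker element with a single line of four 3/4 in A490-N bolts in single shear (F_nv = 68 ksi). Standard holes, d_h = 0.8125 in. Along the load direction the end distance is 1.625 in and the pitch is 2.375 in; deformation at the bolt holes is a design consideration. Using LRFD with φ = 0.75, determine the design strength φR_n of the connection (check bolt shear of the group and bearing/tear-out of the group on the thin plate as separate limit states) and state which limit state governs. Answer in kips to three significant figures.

Bolt shear: A_b = π·0.75²/4 = 0.4418 in²; R_n = 68 × 0.4418 × 4 × 1 = 120.2 kips → 0.75 × 120.2 = 90.1 kips.
Bearing (1.2 l_c t F_u ≤ 2.4 d t F_u): upper limit = 2.4·0.75·0.375·70 = 47.25 kips.
  Edge l_c = 1.625 − 0.8125/2 = 1.219 → r_n = 38.39 kips; interior l_c = 2.375 − 0.8125 = 1.562 → r_n = 47.25 kips.
  R_n,bearing = 1·38.39 + 3·47.25 = 180.1 kips → 0.75 × 180.1 = 135 kips.
Bolt shear governs: 90.1 kips.

90.1 kips (bolt shear governs)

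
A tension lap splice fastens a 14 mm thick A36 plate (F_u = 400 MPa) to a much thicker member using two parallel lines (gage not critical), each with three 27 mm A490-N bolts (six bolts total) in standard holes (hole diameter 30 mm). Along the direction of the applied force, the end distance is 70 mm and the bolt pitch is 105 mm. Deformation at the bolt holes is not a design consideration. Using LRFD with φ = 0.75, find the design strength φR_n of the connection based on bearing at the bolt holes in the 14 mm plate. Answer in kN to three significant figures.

2040 kN

Per bolt r_n = 1.5 l_c t F_u ≤ 3.0 d t F_u; upper limit = 3.0 × 27 × 14 × 400 / 1000 = 453.6 kN.
Edge bolt: l_c = 70 − 30/2 = 55 mm → 1.5 × 55 × 14 × 400 / 1000 = 462 → r_n = 453.6 kN.
Interior bolts: l_c = 105 − 30 = 75 mm → 1.5 × 75 × 14 × 400 / 1000 = 630 → r_n = 453.6 kN.
R_n = 2 × 453.6 + 4 × 453.6 = 2722 kN.
Design strength φR_n = 0.75 × 2722 = 2040 kN.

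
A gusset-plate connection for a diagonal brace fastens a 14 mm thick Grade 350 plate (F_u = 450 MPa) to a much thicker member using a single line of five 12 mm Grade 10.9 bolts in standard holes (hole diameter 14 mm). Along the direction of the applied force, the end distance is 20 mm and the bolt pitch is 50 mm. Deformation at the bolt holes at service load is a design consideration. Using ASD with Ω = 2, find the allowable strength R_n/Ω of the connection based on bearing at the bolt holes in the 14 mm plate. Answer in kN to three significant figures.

412 kN

Per bolt r_n = 1.2 l_c t F_u ≤ 2.4 d t F_u; upper limit = 2.4 × 12 × 14 × 450 / 1000 = 181.4 kN.
Edge bolt: l_c = 20 − 14/2 = 13 mm → 1.2 × 13 × 14 × 450 / 1000 = 98.28 → r_n = 98.28 kN.
Interior bolts: l_c = 50 − 14 = 36 mm → 1.2 × 36 × 14 × 450 / 1000 = 272.2 → r_n = 181.4 kN.
R_n = 1 × 98.28 + 4 × 181.4 = 824 kN.
Allowable strength R_n/Ω = 824 / 2 = 412 kN.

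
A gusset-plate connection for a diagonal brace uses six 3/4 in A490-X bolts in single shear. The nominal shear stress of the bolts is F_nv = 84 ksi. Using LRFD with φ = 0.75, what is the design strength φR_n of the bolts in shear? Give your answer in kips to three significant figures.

A_b = π × 0.75² / 4 = 0.4418 in².
R_n = F_nv · A_b · n · n_s = 84 × 0.4418 × 6 × 1 = 222.7 kips.
Design strength φR_n = 0.75 × 222.7 = 167 kips.

167 kips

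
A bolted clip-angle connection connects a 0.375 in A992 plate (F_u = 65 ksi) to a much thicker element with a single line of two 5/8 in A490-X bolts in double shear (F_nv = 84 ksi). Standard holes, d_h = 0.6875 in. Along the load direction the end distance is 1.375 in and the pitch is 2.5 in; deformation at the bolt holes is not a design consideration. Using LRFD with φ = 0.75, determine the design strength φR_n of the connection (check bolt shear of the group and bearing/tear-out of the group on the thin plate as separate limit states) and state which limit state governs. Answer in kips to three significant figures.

62.6 kips (bearing governs)

Bolt shear: A_b = π·0.625²/4 = 0.3068 in²; R_n = 84 × 0.3068 × 2 × 2 = 103.1 kips → 0.75 × 103.1 = 77.3 kips.
Bearing (1.5 l_c t F_u ≤ 3.0 d t F_u): upper limit = 3.0·0.625·0.375·65 = 45.7 kips.
  Edge l_c = 1.375 − 0.6875/2 = 1.031 → r_n = 37.71 kips; interior l_c = 2.5 − 0.6875 = 1.812 → r_n = 45.7 kips.
  R_n,bearing = 1·37.71 + 1·45.7 = 83.41 kips → 0.75 × 83.41 = 62.6 kips.
Bearing governs: 62.6 kips.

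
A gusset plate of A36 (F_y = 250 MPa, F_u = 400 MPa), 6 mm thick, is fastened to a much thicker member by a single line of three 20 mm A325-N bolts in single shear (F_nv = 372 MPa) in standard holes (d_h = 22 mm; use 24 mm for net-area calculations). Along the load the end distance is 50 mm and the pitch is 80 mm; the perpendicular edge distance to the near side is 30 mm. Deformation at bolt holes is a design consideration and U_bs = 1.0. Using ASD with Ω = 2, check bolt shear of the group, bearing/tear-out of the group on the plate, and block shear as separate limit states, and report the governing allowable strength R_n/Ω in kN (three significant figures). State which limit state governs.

116 kN (block shear governs)

Bolt shear: A_b = π·20²/4 = 314.2 mm²; R_n = 372 × 314.2 × 3 × 1 / 1000 = 350.6 kN → 350.6 / 2 = 175 kN.
Bearing: edge l_c = 39, r_n = 112.3 kN; interior l_c = 58, r_n = 115.2 kN; R_n = 112.3 + 2·115.2 = 342.7 kN → 171 kN.
Block shear: A_gv = 1260, A_nv = 900, A_nt = 108 mm²; R_n = min(0.6F_uA_nv, 0.6F_yA_gv) + U_bs·F_u·A_nt = 232.2 kN → 116 kN.
Block shear governs: 116 kN.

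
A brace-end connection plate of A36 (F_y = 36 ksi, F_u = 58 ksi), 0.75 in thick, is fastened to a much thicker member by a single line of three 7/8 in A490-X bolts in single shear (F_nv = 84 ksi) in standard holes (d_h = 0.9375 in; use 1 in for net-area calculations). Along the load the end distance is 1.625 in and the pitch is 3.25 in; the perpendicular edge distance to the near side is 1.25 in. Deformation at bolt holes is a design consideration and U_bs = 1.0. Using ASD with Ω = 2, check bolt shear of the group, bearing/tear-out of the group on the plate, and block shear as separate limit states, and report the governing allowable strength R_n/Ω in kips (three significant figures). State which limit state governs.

75.8 kips (bolt shear governs)

Bolt shear: A_b = π·0.875²/4 = 0.6013 in²; R_n = 84 × 0.6013 × 3 × 1 = 151.5 kips → 151.5 / 2 = 75.8 kips.
Bearing: edge l_c = 1.156, r_n = 60.36 kips; interior l_c = 2.312, r_n = 91.35 kips; R_n = 60.36 + 2·91.35 = 243.1 kips → 122 kips.
Block shear: A_gv = 6.094, A_nv = 4.219, A_nt = 0.5625 in²; R_n = min(0.6F_uA_nv, 0.6F_yA_gv) + U_bs·F_u·A_nt = 164.2 kips → 82.1 kips.
Bolt shear governs: 75.8 kips.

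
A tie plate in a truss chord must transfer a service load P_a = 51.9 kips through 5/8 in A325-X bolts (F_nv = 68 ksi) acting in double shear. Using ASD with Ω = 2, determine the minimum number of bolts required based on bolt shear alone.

3 bolts

A_b = π·0.625²/4 = 0.3068 in².
Per-bolt allowable strength R_n/Ω = 68 × 0.3068 × 2 / 2 = 20.86 kips.
n ≥ 51.9 / 20.86 = 2.488 → use 3 bolts.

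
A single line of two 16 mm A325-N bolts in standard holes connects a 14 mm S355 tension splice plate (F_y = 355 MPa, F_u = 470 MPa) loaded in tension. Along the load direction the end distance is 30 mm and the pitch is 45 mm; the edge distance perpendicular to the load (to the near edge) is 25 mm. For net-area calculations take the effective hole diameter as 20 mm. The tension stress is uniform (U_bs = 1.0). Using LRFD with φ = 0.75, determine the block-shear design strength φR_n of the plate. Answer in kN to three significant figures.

207 kN

Shear plane L_v = 30 + 1·45 = 75 mm; A_gv = 75 × 14 = 1050 mm².
A_nv = (75 − 1.5·20) × 14 = 630 mm².
A_nt = (25 − 0.5·20) × 14 = 210 mm².
0.6 F_u A_nv = 177.7 kN; 0.6 F_y A_gv = 223.7 kN → shear rupture governs the shear term.
R_n = 177.7 + 1.0 × 470 × 210 / 1000 = 276.4 kN.
Design strength φR_n = 0.75 × 276.4 = 207 kN.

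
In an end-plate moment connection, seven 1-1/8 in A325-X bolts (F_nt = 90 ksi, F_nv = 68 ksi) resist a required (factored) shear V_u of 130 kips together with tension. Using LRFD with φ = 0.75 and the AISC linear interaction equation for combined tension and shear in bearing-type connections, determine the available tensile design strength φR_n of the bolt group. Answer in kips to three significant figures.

439 kips

A_b = π·1.125²/4 = 0.994 in²; f_rv = 130 / (7 × 0.994) = 18.68 ksi.
F'_nt = 1.3 F_nt − (F_nt / φF_nv) f_rv = 1.3·90 − (90/(0.75·68))·18.68 = 84.03 ksi, capped at F_nt → F'_nt = 84.03 ksi.
R_n = F'_nt · A_b · n = 84.03 × 0.994 × 7 = 584.7 kips.
Design strength φR_n = 0.75 × 584.7 = 439 kips.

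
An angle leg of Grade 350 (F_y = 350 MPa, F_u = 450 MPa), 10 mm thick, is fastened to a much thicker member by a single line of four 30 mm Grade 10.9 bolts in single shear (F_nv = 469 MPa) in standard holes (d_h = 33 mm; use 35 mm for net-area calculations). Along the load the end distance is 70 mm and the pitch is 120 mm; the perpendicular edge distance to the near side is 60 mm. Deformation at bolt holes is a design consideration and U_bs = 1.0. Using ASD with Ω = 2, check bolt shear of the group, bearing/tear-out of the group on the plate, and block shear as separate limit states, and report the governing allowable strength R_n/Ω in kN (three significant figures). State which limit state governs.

511 kN (block shear governs)

Bolt shear: A_b = π·30²/4 = 706.9 mm²; R_n = 469 × 706.9 × 4 × 1 / 1000 = 1326 kN → 1326 / 2 = 663 kN.
Bearing: edge l_c = 53.5, r_n = 288.9 kN; interior l_c = 87, r_n = 324 kN; R_n = 288.9 + 3·324 = 1261 kN → 630 kN.
Block shear: A_gv = 4300, A_nv = 3075, A_nt = 425 mm²; R_n = min(0.6F_uA_nv, 0.6F_yA_gv) + U_bs·F_u·A_nt = 1022 kN → 511 kN.
Block shear governs: 511 kN.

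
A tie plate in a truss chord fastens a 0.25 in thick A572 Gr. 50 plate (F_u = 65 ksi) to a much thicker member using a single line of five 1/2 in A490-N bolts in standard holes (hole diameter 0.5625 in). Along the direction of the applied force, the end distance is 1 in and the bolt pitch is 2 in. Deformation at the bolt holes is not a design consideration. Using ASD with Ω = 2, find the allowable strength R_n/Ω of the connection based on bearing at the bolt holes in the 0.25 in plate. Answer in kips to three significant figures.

57.5 kips

Per bolt r_n = 1.5 l_c t F_u ≤ 3.0 d t F_u; upper limit = 3.0 × 0.5 × 0.25 × 65 = 24.38 kips.
Edge bolt: l_c = 1 − 0.5625/2 = 0.7188 in → 1.5 × 0.7188 × 0.25 × 65 = 17.52 → r_n = 17.52 kips.
Interior bolts: l_c = 2 − 0.5625 = 1.438 in → 1.5 × 1.438 × 0.25 × 65 = 35.04 → r_n = 24.38 kips.
R_n = 1 × 17.52 + 4 × 24.38 = 115 kips.
Allowable strength R_n/Ω = 115 / 2 = 57.5 kips.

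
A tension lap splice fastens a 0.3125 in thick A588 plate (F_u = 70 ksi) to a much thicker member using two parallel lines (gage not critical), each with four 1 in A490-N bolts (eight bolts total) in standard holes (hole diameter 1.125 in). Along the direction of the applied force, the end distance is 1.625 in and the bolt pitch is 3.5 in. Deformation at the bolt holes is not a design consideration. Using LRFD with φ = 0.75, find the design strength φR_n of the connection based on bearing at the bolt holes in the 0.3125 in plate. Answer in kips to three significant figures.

348 kips

Per bolt r_n = 1.5 l_c t F_u ≤ 3.0 d t F_u; upper limit = 3.0 × 1 × 0.3125 × 70 = 65.62 kips.
Edge bolt: l_c = 1.625 − 1.125/2 = 1.062 in → 1.5 × 1.062 × 0.3125 × 70 = 34.86 → r_n = 34.86 kips.
Interior bolts: l_c = 3.5 − 1.125 = 2.375 in → 1.5 × 2.375 × 0.3125 × 70 = 77.93 → r_n = 65.62 kips.
R_n = 2 × 34.86 + 6 × 65.62 = 463.5 kips.
Design strength φR_n = 0.75 × 463.5 = 348 kips.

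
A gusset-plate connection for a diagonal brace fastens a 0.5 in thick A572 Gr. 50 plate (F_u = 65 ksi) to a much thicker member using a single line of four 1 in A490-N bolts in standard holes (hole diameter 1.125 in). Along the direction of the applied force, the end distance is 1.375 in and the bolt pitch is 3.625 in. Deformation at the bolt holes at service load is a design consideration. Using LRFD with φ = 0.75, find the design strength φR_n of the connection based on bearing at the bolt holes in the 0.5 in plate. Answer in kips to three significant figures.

Per bolt r_n = 1.2 l_c t F_u ≤ 2.4 d t F_u; upper limit = 2.4 × 1 × 0.5 × 65 = 78 kips.
Edge bolt: l_c = 1.375 − 1.125/2 = 0.8125 in → 1.2 × 0.8125 × 0.5 × 65 = 31.69 → r_n = 31.69 kips.
Interior bolts: l_c = 3.625 − 1.125 = 2.5 in → 1.2 × 2.5 × 0.5 × 65 = 97.5 → r_n = 78 kips.
R_n = 1 × 31.69 + 3 × 78 = 265.7 kips.
Design strength φR_n = 0.75 × 265.7 = 199 kips.

199 kips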